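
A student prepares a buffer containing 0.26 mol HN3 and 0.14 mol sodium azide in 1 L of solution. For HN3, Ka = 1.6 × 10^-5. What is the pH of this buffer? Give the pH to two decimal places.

pKa = −log(1.6 × 10^-5) = 4.796
Using pH = pKa + log([base]/[acid]) with [base]/[acid] = 0.14/0.26:
pH = 4.796 + (-0.269) = 4.53

pH = 4.53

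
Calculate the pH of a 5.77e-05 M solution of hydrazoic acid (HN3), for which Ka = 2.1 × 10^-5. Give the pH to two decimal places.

pH = 4.59

HN3 ⇌ N3- + H+
Ka = x²/(5.77e-05 − x) = 2.1 × 10^-5
Here C₀/Ka ≈ 2.75, so the small-x approximation fails. Use the quadratic:
x = [−2.1e-05 + √(2.1e-05² + 4.85e-09)]/2 = 2.59 × 10^-5 M
pH = −log[H+] = −log(2.59 × 10^-5) = 4.59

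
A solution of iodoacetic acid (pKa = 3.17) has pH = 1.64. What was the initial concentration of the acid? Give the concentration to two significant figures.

C₀ = 8.0 × 10^-1 M

[H+] = 10^(-1.64) = 2.29 × 10^-2 M = x
Ka = 10^(−3.17) = 6.76 × 10^-4
Ka = x²/(C₀ − x) ⇒ C₀ = x + x²/Ka
C₀ = 2.29 × 10^-2 + (2.29 × 10^-2)²/(6.76 × 10^-4) = 7.99 × 10^-1 M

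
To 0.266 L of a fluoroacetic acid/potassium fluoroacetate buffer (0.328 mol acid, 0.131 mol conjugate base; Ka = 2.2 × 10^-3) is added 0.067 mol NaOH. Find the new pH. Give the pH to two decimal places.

pH = 2.54

OH- converts FCH2COOH to FCH2COO-: FCH2COOH → 0.261 mol, FCH2COO- → 0.198 mol.
pKa = −log(2.2 × 10^-3) = 2.658
pH = pKa + log([A⁻]/[HA]) = 2.658 + log(0.198/0.261) = 2.658 -0.120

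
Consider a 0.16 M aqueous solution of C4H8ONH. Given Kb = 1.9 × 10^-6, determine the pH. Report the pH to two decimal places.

C4H8ONH + H2O ⇌ C4H8ONH2+ + OH-
From the ICE table, Kb = x²/(0.16 − x) = 1.9 × 10^-6.
Since Kb ≪ C₀, x ≈ √(Kb·C₀) = 5.51 × 10^-4 M.
(x/C₀ = 0.34% < 5%, so the approximation holds.)
pOH = −log(5.51 × 10^-4) = 3.26; pH = 14.00 − 3.26 = 10.74

pH = 10.74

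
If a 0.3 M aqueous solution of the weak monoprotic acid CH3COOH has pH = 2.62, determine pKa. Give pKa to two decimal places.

[H+] = 10^(-2.62) = 2.40 × 10^-3 M
At equilibrium [HA] = 0.3 − 2.40 × 10^-3 = 2.98 × 10^-1 M
Ka = [H+][A-]/[HA] = (2.40 × 10^-3)² / 2.98 × 10^-1 = 1.93 × 10^-5
pKa = -log(1.93 × 10^-5) = 4.71

pKa = 4.71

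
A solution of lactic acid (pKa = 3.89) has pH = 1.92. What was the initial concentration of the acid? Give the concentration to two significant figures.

C₀ = 1.1 M

[H+] = 10^(-1.92) = 1.20 × 10^-2 M = x
Ka = 10^(−3.89) = 1.29 × 10^-4
Ka = x²/(C₀ − x) ⇒ C₀ = x + x²/Ka
C₀ = 1.20 × 10^-2 + (1.20 × 10^-2)²/(1.29 × 10^-4) = 1.13 M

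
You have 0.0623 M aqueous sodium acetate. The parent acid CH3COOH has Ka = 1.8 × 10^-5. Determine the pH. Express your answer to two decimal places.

CH3COO- is the conjugate base of the weak acid CH3COOH.
Kb = Kw/Ka = 1.0×10^-14 / 1.8 × 10^-5 = 5.56 × 10^-10
Kb = [OH-]²/(0.0623 − [OH-]) = 5.56 × 10^-10
Since Kb ≪ C₀, [OH-] ≈ √(Kb·C₀) = 5.89 × 10^-6 M.
([OH-]/C₀ = 0.0094% < 5%, so the approximation holds.)
pOH = 5.23, so pH = 14.00 − pOH = 8.77

pH = 8.77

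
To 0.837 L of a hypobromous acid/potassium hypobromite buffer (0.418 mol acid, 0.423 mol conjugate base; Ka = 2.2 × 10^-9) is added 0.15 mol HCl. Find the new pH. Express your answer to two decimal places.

pH = 8.34

After neutralization: n(HOBr) = 0.568 mol, n(OBr-) = 0.273 mol.
pKa = −log(2.2 × 10^-9) = 8.658
Henderson–Hasselbalch with mole ratio 0.273/0.568: pH = 8.658 + (-0.318)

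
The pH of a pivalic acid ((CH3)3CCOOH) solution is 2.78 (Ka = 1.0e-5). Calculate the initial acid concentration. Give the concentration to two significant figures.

[H+] = 10^(-2.78) = 1.66 × 10^-3 M = x
Ka = x²/(C₀ − x) ⇒ C₀ = x + x²/Ka
C₀ = 1.66 × 10^-3 + (1.66 × 10^-3)²/(1.0 × 10^-5) = 2.77 × 10^-1 M

C₀ = 2.8 × 10^-1 M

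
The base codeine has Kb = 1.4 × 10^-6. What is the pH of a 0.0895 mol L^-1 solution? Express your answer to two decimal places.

pH = 10.55

C18H21NO3 + H2O ⇌ C18H22NO3+ + OH-
Kb = [OH-]²/(0.0895 − [OH-]) = 1.4 × 10^-6
Assume [OH-] ≪ 0.0895: [OH-] ≈ √(1.4 × 10^-6 × 0.0895) = 3.54 × 10^-4 M
pOH = −log(3.54 × 10^-4) = 3.45; pH = 14.00 − 3.45 = 10.55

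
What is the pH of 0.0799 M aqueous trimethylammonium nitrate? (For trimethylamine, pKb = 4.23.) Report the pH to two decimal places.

pH = 5.43

(CH3)3NH+ is the conjugate acid of the weak base (CH3)3N.
Kb = 10^(−4.23) = 5.89 × 10^-5
Ka = Kw/Kb = 1.0×10^-14 / 5.89 × 10^-5 = 1.70 × 10^-10
Ka = [H+]²/(0.0799 − [H+]) = 1.70 × 10^-10
Since Ka ≪ C₀, [H+] ≈ √(Ka·C₀) = 3.69 × 10^-6 M.
Check: 0.0046% ionized — well under 5%, approximation valid.
pH = −log[H+] = −log(3.69 × 10^-6) = 5.43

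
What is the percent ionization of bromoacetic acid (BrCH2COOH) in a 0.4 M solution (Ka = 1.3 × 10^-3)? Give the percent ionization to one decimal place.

5.5%

BrCH2COOH ⇌ BrCH2COO- + H+; let x = [H+] at equilibrium.
Ka = x²/(C₀ − x); solving the quadratic gives x = 2.22 × 10^-2 M.
% ionization = x/C₀ × 100% = 2.22 × 10^-2/0.4 × 100% = 5.5%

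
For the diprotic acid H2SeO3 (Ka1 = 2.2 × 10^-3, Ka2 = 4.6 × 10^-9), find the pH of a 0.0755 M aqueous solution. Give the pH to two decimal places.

Since Ka1 ≫ Ka2, the first ionization dominates [H+].
Ka1 = x²/(0.0755 − x) = 2.2 × 10^-3
Solving the quadratic: x = (−Ka1 + √(Ka1² + 4·Ka1·C₀))/2 = 1.18 × 10^-2 M
pH = −log(1.18 × 10^-2) = 1.93

pH = 1.93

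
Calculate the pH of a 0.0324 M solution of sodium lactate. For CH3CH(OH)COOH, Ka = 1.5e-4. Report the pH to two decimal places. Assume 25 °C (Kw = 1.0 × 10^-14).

CH3CH(OH)COO- is the conjugate base of the weak acid CH3CH(OH)COOH.
Kb = Kw/Ka = 1.0×10^-14 / 1.5 × 10^-4 = 6.67 × 10^-11
Kb = [OH-]²/(0.0324 − [OH-]) = 6.67 × 10^-11
Since Kb ≪ C₀, [OH-] ≈ √(Kb·C₀) = 1.47 × 10^-6 M.
pOH = 5.83, so pH = 14.00 − pOH = 8.17

pH = 8.17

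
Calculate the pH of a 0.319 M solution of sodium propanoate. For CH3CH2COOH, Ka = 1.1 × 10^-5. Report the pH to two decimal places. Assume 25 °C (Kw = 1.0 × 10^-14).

pH = 9.23

CH3CH2COO- is the conjugate base of the weak acid CH3CH2COOH.
Kb = Kw/Ka = 1.0×10^-14 / 1.1 × 10^-5 = 9.09 × 10^-10
From the ICE table, Kb = [OH-]²/(0.319 − [OH-]) = 9.09 × 10^-10.
Since Kb ≪ C₀, [OH-] ≈ √(Kb·C₀) = 1.70 × 10^-5 M.
Check: 0.0053% ionized — well under 5%, approximation valid.
pOH = 4.77, so pH = 14.00 − pOH = 9.23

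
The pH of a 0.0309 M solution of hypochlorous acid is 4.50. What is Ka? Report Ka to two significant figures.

Ka = 3.2 × 10^-8

[H+] = 10^(-4.50) = 3.16 × 10^-5 M
At equilibrium [HA] = 0.0309 − 3.16 × 10^-5 = 3.09 × 10^-2 M
Ka = [H+][A-]/[HA] = (3.16 × 10^-5)² / 3.09 × 10^-2 = 3.2 × 10^-8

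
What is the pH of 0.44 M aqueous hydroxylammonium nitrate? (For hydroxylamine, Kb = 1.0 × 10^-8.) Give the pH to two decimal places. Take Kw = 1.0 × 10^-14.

pH = 3.18

NH3OH+ is the conjugate acid of the weak base NH2OH.
Ka = Kw/Kb = 1.0×10^-14 / 1.0 × 10^-8 = 1.00 × 10^-6
Let x = [H+] at equilibrium. Ka = x²/(0.44 − x).
Since Ka ≪ C₀, x ≈ √(Ka·C₀) = 6.63 × 10^-4 M.
(x/C₀ = 0.15% < 5%, so the approximation holds.)
pH = −log[H+] = −log(6.63 × 10^-4) = 3.18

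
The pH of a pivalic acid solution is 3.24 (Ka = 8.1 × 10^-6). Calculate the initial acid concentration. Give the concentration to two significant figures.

C₀ = 4.1 × 10^-2 M

[H+] = 10^(-3.24) = 5.75 × 10^-4 M = x
Ka = x²/(C₀ − x) ⇒ C₀ = x + x²/Ka
C₀ = 5.75 × 10^-4 + (5.75 × 10^-4)²/(8.1 × 10^-6) = 4.14 × 10^-2 M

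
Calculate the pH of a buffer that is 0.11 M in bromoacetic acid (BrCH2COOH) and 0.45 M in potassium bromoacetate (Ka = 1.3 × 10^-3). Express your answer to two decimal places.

pH = 3.50

pKa = −log(1.3 × 10^-3) = 2.886
Using pH = pKa + log([base]/[acid]) with [base]/[acid] = 0.45/0.11:
pH = 2.886 + (+0.612) = 3.50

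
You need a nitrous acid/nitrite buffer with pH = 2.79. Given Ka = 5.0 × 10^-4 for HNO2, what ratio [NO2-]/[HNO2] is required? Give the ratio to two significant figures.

ratio = 0.31

pKa = -log(5.0 × 10^-4) = 3.301
pH = pKa + log(r) ⇒ log(r) = 2.79 − 3.301 = -0.511
r = [NO2-]/[HNO2] = 10^(-0.511) = 0.308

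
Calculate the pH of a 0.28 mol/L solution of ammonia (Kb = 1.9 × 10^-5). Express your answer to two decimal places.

pH = 11.36

NH3 + H2O ⇌ NH4+ + OH-
Let x = [OH-] at equilibrium. Kb = x²/(0.28 − x).
Since Kb ≪ C₀, x ≈ √(Kb·C₀) = 2.31 × 10^-3 M.
(x/C₀ = 0.82% < 5%, so the approximation holds.)
pOH = −log(2.31 × 10^-3) = 2.64; pH = 14.00 − 2.64 = 11.36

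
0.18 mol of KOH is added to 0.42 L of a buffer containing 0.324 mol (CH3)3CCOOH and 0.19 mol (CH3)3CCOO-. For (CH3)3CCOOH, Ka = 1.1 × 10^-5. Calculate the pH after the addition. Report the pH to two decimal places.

pH = 5.37

After neutralization: n((CH3)3CCOOH) = 0.144 mol, n((CH3)3CCOO-) = 0.37 mol.
pKa = −log(1.1 × 10^-5) = 4.959
Henderson–Hasselbalch with mole ratio 0.37/0.144: pH = 4.959 + (+0.410)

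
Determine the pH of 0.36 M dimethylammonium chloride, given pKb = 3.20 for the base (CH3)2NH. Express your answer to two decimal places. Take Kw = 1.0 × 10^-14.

(CH3)2NH2+ is the conjugate acid of the weak base (CH3)2NH.
Kb = 10^(−3.20) = 6.31 × 10^-4
Ka = Kw/Kb = 1.0×10^-14 / 6.31 × 10^-4 = 1.58 × 10^-11
From the ICE table, Ka = x²/(0.36 − x) = 1.58 × 10^-11.
Since Ka ≪ C₀, x ≈ √(Ka·C₀) = 2.38 × 10^-6 M.
Check: 0.00066% ionized — well under 5%, approximation valid.
pH = −log(2.38 × 10^-6) = 5.62

pH = 5.62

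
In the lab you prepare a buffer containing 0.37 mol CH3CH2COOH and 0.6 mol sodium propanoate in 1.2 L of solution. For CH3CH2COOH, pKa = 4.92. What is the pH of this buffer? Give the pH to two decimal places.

Using pH = pKa + log([base]/[acid]) with [base]/[acid] = 0.6/0.37:
pH = 4.92 + (+0.210) = 5.13

pH = 5.13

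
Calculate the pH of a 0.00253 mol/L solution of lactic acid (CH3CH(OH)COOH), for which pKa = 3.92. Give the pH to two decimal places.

CH3CH(OH)COOH ⇌ CH3CH(OH)COO- + H+
Ka = 10^(−3.92) = 1.20 × 10^-4
Ka = [H+]²/(0.00253 − [H+]) = 1.20 × 10^-4
Here C₀/Ka ≈ 21.1, so the small-[H+] approximation fails. Use the quadratic:
[H+] = (−Ka + √(Ka² + 4·Ka·C₀))/2 = 4.94 × 10^-4 M
pH = −log[H+] = −log(4.94 × 10^-4) = 3.31

pH = 3.31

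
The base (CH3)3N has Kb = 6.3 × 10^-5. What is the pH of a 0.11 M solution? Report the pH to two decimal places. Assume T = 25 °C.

pH = 11.42

(CH3)3N + H2O ⇌ (CH3)3NH+ + OH-
From the ICE table, Kb = x²/(0.11 − x) = 6.3 × 10^-5.
Assume x ≪ 0.11: x ≈ √(6.3 × 10^-5 × 0.11) = 2.63 × 10^-3 M
(x/C₀ = 2.4% < 5%, so the approximation holds.)
pOH = 2.58, so pH = 14.00 − pOH = 11.42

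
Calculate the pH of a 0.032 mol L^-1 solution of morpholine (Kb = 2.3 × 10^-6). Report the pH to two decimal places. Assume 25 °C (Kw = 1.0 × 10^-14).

C4H8ONH + H2O ⇌ C4H8ONH2+ + OH-
From the ICE table, Kb = x²/(0.032 − x) = 2.3 × 10^-6.
Assume x ≪ 0.032: x ≈ √(2.3 × 10^-6 × 0.032) = 2.71 × 10^-4 M
Check: 0.85% ionized — well under 5%, approximation valid.
pOH = 3.57, so pH = 14.00 − pOH = 10.43

pH = 10.43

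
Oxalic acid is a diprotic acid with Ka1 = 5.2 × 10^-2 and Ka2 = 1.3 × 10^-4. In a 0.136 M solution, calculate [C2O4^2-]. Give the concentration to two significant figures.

1.3 × 10^-4 M

First ionization gives [H+] ≈ [HC2O4-] = 6.20 × 10^-2 M.
Second step: Ka2 = [H+][C2O4^2-]/[HC2O4-] ≈ [C2O4^2-] (since [H+] ≈ [HC2O4-]).
So [C2O4^2-] ≈ Ka2.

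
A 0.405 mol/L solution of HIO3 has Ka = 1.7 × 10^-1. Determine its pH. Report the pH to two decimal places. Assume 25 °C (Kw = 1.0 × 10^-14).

pH = 0.72

HIO3 ⇌ IO3- + H+
Ka = x²/(0.405 − x) = 1.7 × 10^-1
x is not negligible relative to C₀; solve x² + 0.17·x − 0.0689 = 0.
x = [−0.17 + √(0.17² + 0.275)]/2 = 1.91 × 10^-1 M
pH = −log[H+] = −log(1.91 × 10^-1) = 0.72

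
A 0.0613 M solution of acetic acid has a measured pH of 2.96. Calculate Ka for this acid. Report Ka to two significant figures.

[H+] = 10^(-2.96) = 1.10 × 10^-3 M
At equilibrium [HA] = 0.0613 − 1.10 × 10^-3 = 6.02 × 10^-2 M
Ka = [H+][A-]/[HA] = (1.10 × 10^-3)² / 6.02 × 10^-2 = 2.0 × 10^-5

Ka = 2.0 × 10^-5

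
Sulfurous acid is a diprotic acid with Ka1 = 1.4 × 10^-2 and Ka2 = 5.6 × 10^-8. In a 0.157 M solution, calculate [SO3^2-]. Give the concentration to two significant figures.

First ionization gives [H+] ≈ [HSO3-] = 4.04 × 10^-2 M.
Second step: Ka2 = [H+][SO3^2-]/[HSO3-] ≈ [SO3^2-] (since [H+] ≈ [HSO3-]).
So [SO3^2-] ≈ Ka2.

5.6 × 10^-8 M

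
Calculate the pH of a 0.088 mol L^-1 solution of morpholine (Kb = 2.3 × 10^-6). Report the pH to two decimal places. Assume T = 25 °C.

pH = 10.65

C4H8ONH + H2O ⇌ C4H8ONH2+ + OH-
Let x = [OH-] at equilibrium. Kb = x²/(0.088 − x).
Since Kb ≪ C₀, x ≈ √(Kb·C₀) = 4.50 × 10^-4 M.
(x/C₀ = 0.51% < 5%, so the approximation holds.)
pOH = 3.35, so pH = 14.00 − pOH = 10.65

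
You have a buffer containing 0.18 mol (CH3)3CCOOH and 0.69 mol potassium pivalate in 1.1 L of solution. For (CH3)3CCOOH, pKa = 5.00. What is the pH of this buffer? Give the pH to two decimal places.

pH = 5.58

pH = pKa + log([A⁻]/[HA]) = 5.00 + log(0.69/0.18)
pH = 5.00 + (+0.584) = 5.58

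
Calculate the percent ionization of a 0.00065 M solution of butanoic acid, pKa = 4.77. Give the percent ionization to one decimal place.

CH3(CH2)2COOH ⇌ CH3(CH2)2COO- + H+; let x = [H+] at equilibrium.
Ka = 10^(−4.77) = 1.70 × 10^-5
Solve x² + 1.7e-05x − 1.1e-08 = 0 → x = 9.70 × 10^-5 M
Fraction ionized = 9.70 × 10^-5 / 0.00065 = 0.1492 → 14.9%

14.9%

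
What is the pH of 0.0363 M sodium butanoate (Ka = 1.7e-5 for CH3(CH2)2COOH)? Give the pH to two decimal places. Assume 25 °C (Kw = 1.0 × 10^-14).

CH3(CH2)2COO- is the conjugate base of the weak acid CH3(CH2)2COOH.
Kb = Kw/Ka = 1.0×10^-14 / 1.7 × 10^-5 = 5.88 × 10^-10
From the ICE table, Kb = x²/(0.0363 − x) = 5.88 × 10^-10.
Since Kb ≪ C₀, x ≈ √(Kb·C₀) = 4.62 × 10^-6 M.
pOH = −log(4.62 × 10^-6) = 5.34; pH = 14.00 − 5.34 = 8.66

pH = 8.66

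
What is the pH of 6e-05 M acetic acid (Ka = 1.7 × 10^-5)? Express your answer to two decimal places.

CH3COOH ⇌ CH3COO- + H+
From the ICE table, Ka = [H+]²/(6e-05 − [H+]) = 1.7 × 10^-5.
Here C₀/Ka ≈ 3.53, so the small-[H+] approximation fails. Use the quadratic:
[H+] = [−1.7e-05 + √(1.7e-05² + 4.08e-09)]/2 = 2.45 × 10^-5 M
pH = −log(2.45 × 10^-5) = 4.61

pH = 4.61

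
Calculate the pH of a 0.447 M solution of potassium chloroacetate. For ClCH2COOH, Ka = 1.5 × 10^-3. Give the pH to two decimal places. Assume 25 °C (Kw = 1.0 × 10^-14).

ClCH2COO- is the conjugate base of the weak acid ClCH2COOH.
Kb = Kw/Ka = 1.0×10^-14 / 1.5 × 10^-3 = 6.67 × 10^-12
From the ICE table, Kb = [OH-]²/(0.447 − [OH-]) = 6.67 × 10^-12.
Neglecting [OH-] in the denominator: [OH-] = √(6.67 × 10^-12 × 0.447) = 1.73 × 10^-6 M
pOH = −log(1.73 × 10^-6) = 5.76; pH = 14.00 − 5.76 = 8.24

pH = 8.24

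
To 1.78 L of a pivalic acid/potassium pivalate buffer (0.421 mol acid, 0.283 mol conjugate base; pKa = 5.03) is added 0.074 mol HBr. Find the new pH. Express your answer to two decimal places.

pH = 4.66

Added H+ converts (CH3)3CCOO- to (CH3)3CCOOH: (CH3)3CCOOH → 0.495 mol, (CH3)3CCOO- → 0.209 mol.
pH = pKa + log([A⁻]/[HA]) = 5.03 + log(0.209/0.495) = 5.03 -0.374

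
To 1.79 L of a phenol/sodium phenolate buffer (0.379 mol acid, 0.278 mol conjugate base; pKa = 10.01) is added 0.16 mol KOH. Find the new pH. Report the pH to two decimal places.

OH- converts C6H5OH to C6H5O-: C6H5OH → 0.219 mol, C6H5O- → 0.438 mol.
Henderson–Hasselbalch with mole ratio 0.438/0.219: pH = 10.01 + (+0.301)

pH = 10.31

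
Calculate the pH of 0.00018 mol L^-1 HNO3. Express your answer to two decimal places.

pH = 3.74

HNO3 is a strong acid and dissociates completely, so [H+] = 0.00018 M.
pH = -log(0.00018) = 3.74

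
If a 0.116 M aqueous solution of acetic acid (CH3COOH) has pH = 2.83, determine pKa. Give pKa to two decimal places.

[H+] = 10^(-2.83) = 1.48 × 10^-3 M
At equilibrium [HA] = 0.116 − 1.48 × 10^-3 = 1.15 × 10^-1 M
Ka = [H+][A-]/[HA] = (1.48 × 10^-3)² / 1.15 × 10^-1 = 1.90 × 10^-5
pKa = -log(1.90 × 10^-5) = 4.72

pKa = 4.72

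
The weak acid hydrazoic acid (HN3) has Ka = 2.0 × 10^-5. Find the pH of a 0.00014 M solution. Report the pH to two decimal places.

pH = 4.36

HN3 ⇌ N3- + H+
From the ICE table, Ka = [H+]²/(0.00014 − [H+]) = 2.0 × 10^-5.
The 5% rule fails; solving [H+]² + Ka·[H+] − Ka·C₀ = 0 exactly:
[H+] = [−2e-05 + √(2e-05² + 1.12e-08)]/2 = 4.39 × 10^-5 M
pH = −log[H+] = −log(4.39 × 10^-5) = 4.36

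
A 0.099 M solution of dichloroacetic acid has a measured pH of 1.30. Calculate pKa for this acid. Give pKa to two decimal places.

[H+] = 10^(-1.30) = 5.01 × 10^-2 M
At equilibrium [HA] = 0.099 − 5.01 × 10^-2 = 4.89 × 10^-2 M
Ka = [H+][A-]/[HA] = (5.01 × 10^-2)² / 4.89 × 10^-2 = 5.13 × 10^-2
pKa = -log(5.13 × 10^-2) = 1.29

pKa = 1.29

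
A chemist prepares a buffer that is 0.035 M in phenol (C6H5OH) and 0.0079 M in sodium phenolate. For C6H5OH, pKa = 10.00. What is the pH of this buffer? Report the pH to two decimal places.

pH = 9.35

pH = pKa + log([A⁻]/[HA]) = 10.00 + log(0.0079/0.035)
pH = 10.00 + (-0.646) = 9.35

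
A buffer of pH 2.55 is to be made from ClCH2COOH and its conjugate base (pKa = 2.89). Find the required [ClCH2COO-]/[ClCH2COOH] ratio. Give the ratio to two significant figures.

pH = pKa + log(r) ⇒ log(r) = 2.55 − 2.89 = -0.34
r = [ClCH2COO-]/[ClCH2COOH] = 10^(-0.34) = 0.457

ratio = 0.46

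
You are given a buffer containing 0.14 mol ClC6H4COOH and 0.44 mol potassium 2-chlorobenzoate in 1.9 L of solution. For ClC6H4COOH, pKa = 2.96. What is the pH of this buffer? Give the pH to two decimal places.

pH = 3.46

Henderson–Hasselbalch: pH = pKa + log([ClC6H4COO-]/[ClC6H4COOH]) = 2.96 + log(0.44/0.14)
pH = 2.96 + (+0.497) = 3.46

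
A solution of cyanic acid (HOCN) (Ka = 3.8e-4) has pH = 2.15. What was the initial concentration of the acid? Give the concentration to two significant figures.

[H+] = 10^(-2.15) = 7.08 × 10^-3 M = x
Ka = x²/(C₀ − x) ⇒ C₀ = x + x²/Ka
C₀ = 7.08 × 10^-3 + (7.08 × 10^-3)²/(3.8 × 10^-4) = 1.39 × 10^-1 M

C₀ = 1.4 × 10^-1 M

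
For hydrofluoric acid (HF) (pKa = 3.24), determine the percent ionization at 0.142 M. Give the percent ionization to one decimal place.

HF ⇌ F- + H+; let x = [H+] at equilibrium.
Ka = 10^(−3.24) = 5.75 × 10^-4
Ka = x²/(C₀ − x); solving the quadratic gives x = 8.75 × 10^-3 M.
Fraction ionized = 8.75 × 10^-3 / 0.142 = 0.0616 → 6.2%

6.2%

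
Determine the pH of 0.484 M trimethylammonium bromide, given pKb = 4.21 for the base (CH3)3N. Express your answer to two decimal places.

pH = 5.05

(CH3)3NH+ is the conjugate acid of the weak base (CH3)3N.
Kb = 10^(−4.21) = 6.17 × 10^-5
Ka = Kw/Kb = 1.0×10^-14 / 6.17 × 10^-5 = 1.62 × 10^-10
Ka = [H+]²/(0.484 − [H+]) = 1.62 × 10^-10
Assume [H+] ≪ 0.484: [H+] ≈ √(1.62 × 10^-10 × 0.484) = 8.85 × 10^-6 M
([H+]/C₀ = 0.0018% < 5%, so the approximation holds.)
pH = −log(8.85 × 10^-6) = 5.05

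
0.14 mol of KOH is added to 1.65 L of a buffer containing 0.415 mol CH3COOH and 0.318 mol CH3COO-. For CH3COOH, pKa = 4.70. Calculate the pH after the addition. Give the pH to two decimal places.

pH = 4.92

After neutralization: n(CH3COOH) = 0.275 mol, n(CH3COO-) = 0.458 mol.
pH = pKa + log(n_CH3COO-/n_CH3COOH) = 4.70 + log(0.458/0.275) = 4.70 + (+0.222)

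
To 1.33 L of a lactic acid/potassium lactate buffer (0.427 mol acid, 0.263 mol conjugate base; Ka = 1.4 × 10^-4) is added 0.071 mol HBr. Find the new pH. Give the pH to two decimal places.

pH = 3.44

Added H+ converts CH3CH(OH)COO- to CH3CH(OH)COOH: CH3CH(OH)COOH → 0.498 mol, CH3CH(OH)COO- → 0.192 mol.
pKa = −log(1.4 × 10^-4) = 3.854
pH = pKa + log(n_CH3CH(OH)COO-/n_CH3CH(OH)COOH) = 3.854 + log(0.192/0.498) = 3.854 + (-0.414)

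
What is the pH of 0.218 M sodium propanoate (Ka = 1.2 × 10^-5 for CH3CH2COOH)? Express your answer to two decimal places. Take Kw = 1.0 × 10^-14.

CH3CH2COO- is the conjugate base of the weak acid CH3CH2COOH.
Kb = Kw/Ka = 1.0×10^-14 / 1.2 × 10^-5 = 8.33 × 10^-10
From the ICE table, Kb = [OH-]²/(0.218 − [OH-]) = 8.33 × 10^-10.
Since Kb ≪ C₀, [OH-] ≈ √(Kb·C₀) = 1.35 × 10^-5 M.
Check: 0.0062% ionized — well under 5%, approximation valid.
pOH = −log(1.35 × 10^-5) = 4.87; pH = 14.00 − 4.87 = 9.13

pH = 9.13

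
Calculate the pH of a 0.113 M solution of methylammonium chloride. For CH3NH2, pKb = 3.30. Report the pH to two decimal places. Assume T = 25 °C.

pH = 5.82

CH3NH3+ is the conjugate acid of the weak base CH3NH2.
Kb = 10^(−3.30) = 5.01 × 10^-4
Ka = Kw/Kb = 1.0×10^-14 / 5.01 × 10^-4 = 2.00 × 10^-11
Let x = [H+] at equilibrium. Ka = x²/(0.113 − x).
Neglecting x in the denominator: x = √(2.00 × 10^-11 × 0.113) = 1.50 × 10^-6 M
pH = −log[H+] = −log(1.50 × 10^-6) = 5.82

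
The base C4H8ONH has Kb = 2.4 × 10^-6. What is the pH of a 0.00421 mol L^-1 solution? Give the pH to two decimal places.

pH = 10.00

C4H8ONH + H2O ⇌ C4H8ONH2+ + OH-
Kb = [OH-]²/(0.00421 − [OH-]) = 2.4 × 10^-6
Neglecting [OH-] in the denominator: [OH-] = √(2.4 × 10^-6 × 0.00421) = 1.01 × 10^-4 M
([OH-]/C₀ = 2.4% < 5%, so the approximation holds.)
pOH = −log(1.01 × 10^-4) = 4.00; pH = 14.00 − 4.00 = 10.00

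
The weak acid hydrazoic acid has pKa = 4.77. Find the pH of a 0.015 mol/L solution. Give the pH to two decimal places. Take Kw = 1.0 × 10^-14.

HN3 ⇌ N3- + H+
Ka = 10^(−4.77) = 1.70 × 10^-5
Ka = [H+]²/(0.015 − [H+]) = 1.70 × 10^-5
Neglecting [H+] in the denominator: [H+] = √(1.70 × 10^-5 × 0.015) = 5.05 × 10^-4 M
([H+]/C₀ = 3.4% < 5%, so the approximation holds.)
pH = −log(5.05 × 10^-4) = 3.30

pH = 3.30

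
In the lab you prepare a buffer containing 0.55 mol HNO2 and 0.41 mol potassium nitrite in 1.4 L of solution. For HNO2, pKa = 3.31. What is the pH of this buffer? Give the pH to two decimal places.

Using pH = pKa + log([base]/[acid]) with [base]/[acid] = 0.41/0.55:
pH = 3.31 + (-0.128) = 3.18

pH = 3.18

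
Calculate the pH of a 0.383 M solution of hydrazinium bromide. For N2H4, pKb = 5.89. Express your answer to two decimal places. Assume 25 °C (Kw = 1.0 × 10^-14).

pH = 4.26

N2H5+ is the conjugate acid of the weak base N2H4.
Kb = 10^(−5.89) = 1.29 × 10^-6
Ka = Kw/Kb = 1.0×10^-14 / 1.29 × 10^-6 = 7.75 × 10^-9
From the ICE table, Ka = x²/(0.383 − x) = 7.75 × 10^-9.
Assume x ≪ 0.383: x ≈ √(7.75 × 10^-9 × 0.383) = 5.45 × 10^-5 M
(x/C₀ = 0.014% < 5%, so the approximation holds.)
pH = −log[H+] = −log(5.45 × 10^-5) = 4.26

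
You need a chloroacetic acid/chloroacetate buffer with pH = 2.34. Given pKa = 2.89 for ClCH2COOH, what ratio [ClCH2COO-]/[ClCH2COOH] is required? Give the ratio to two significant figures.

ratio = 0.28

pH = pKa + log(r) ⇒ log(r) = 2.34 − 2.89 = -0.55
r = [ClCH2COO-]/[ClCH2COOH] = 10^(-0.55) = 0.282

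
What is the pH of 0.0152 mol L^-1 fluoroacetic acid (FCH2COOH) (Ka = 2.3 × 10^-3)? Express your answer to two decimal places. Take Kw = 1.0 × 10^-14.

pH = 2.31

FCH2COOH ⇌ FCH2COO- + H+
Ka = x²/(0.0152 − x) = 2.3 × 10^-3
x is not negligible relative to C₀; solve x² + 0.0023·x − 3.5e-05 = 0.
x = (−Ka + √(Ka² + 4·Ka·C₀))/2 = 4.87 × 10^-3 M
pH = −log(4.87 × 10^-3) = 2.31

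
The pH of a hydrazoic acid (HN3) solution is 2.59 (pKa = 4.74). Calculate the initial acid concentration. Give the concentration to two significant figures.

[H+] = 10^(-2.59) = 2.57 × 10^-3 M = x
Ka = 10^(−4.74) = 1.82 × 10^-5
Ka = x²/(C₀ − x) ⇒ C₀ = x + x²/Ka
C₀ = 2.57 × 10^-3 + (2.57 × 10^-3)²/(1.82 × 10^-5) = 3.65 × 10^-1 M

C₀ = 3.7 × 10^-1 M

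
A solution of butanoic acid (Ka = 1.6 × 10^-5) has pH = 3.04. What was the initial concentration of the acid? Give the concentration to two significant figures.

[H+] = 10^(-3.04) = 9.12 × 10^-4 M = x
Ka = x²/(C₀ − x) ⇒ C₀ = x + x²/Ka
C₀ = 9.12 × 10^-4 + (9.12 × 10^-4)²/(1.6 × 10^-5) = 5.29 × 10^-2 M

C₀ = 5.3 × 10^-2 M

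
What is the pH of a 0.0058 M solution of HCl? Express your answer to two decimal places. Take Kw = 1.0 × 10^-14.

HCl is a strong acid and dissociates completely, so [H+] = 0.0058 M.
pH = -log(0.0058) = 2.24

pH = 2.24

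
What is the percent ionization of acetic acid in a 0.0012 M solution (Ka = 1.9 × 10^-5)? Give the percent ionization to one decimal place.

CH3COOH ⇌ CH3COO- + H+; let x = [H+] at equilibrium.
Ka = x²/(C₀ − x); solving the quadratic gives x = 1.42 × 10^-4 M.
Fraction ionized = 1.42 × 10^-4 / 0.0012 = 0.1183 → 11.8%

11.8%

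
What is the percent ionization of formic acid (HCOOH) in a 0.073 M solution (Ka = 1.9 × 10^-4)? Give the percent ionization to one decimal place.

HCOOH ⇌ HCOO- + H+; let x = [H+] at equilibrium.
Ka = x²/(C₀ − x); solving the quadratic gives x = 3.63 × 10^-3 M.
Fraction ionized = 3.63 × 10^-3 / 0.073 = 0.0497 → 5.0%

5.0%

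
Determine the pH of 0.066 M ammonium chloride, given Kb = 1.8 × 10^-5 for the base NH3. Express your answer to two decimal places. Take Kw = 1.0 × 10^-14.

NH4+ is the conjugate acid of the weak base NH3.
Ka = Kw/Kb = 1.0×10^-14 / 1.8 × 10^-5 = 5.56 × 10^-10
From the ICE table, Ka = x²/(0.066 − x) = 5.56 × 10^-10.
Assume x ≪ 0.066: x ≈ √(5.56 × 10^-10 × 0.066) = 6.06 × 10^-6 M
Check: 0.0092% ionized — well under 5%, approximation valid.
pH = −log(6.06 × 10^-6) = 5.22

pH = 5.22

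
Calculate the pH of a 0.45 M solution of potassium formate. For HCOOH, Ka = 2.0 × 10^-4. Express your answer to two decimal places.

pH = 8.68

HCOO- is the conjugate base of the weak acid HCOOH.
Kb = Kw/Ka = 1.0×10^-14 / 2.0 × 10^-4 = 5.00 × 10^-11
From the ICE table, Kb = x²/(0.45 − x) = 5.00 × 10^-11.
Neglecting x in the denominator: x = √(5.00 × 10^-11 × 0.45) = 4.74 × 10^-6 M
pOH = −log(4.74 × 10^-6) = 5.32; pH = 14.00 − 5.32 = 8.68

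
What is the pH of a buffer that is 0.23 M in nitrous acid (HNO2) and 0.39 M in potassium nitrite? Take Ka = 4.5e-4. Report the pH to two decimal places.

pKa = −log(4.5 × 10^-4) = 3.347
Using pH = pKa + log([base]/[acid]) with [base]/[acid] = 0.39/0.23:
pH = 3.347 + (+0.229) = 3.58

pH = 3.58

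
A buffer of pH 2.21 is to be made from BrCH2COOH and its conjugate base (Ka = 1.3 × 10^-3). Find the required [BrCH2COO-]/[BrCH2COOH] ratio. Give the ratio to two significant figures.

ratio = 0.21

pKa = -log(1.3 × 10^-3) = 2.886
pH = pKa + log(r) ⇒ log(r) = 2.21 − 2.886 = -0.676
r = [BrCH2COO-]/[BrCH2COOH] = 10^(-0.676) = 0.211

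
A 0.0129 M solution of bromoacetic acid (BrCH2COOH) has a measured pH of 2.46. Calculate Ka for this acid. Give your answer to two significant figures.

Ka = 1.3 × 10^-3

[H+] = 10^(-2.46) = 3.47 × 10^-3 M
At equilibrium [HA] = 0.0129 − 3.47 × 10^-3 = 9.43 × 10^-3 M
Ka = [H+][A-]/[HA] = (3.47 × 10^-3)² / 9.43 × 10^-3 = 1.3 × 10^-3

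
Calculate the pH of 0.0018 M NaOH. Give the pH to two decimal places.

pH = 11.26

NaOH is a strong base; [OH-] = 0.0018 M.
pOH = -log(0.0018) = 2.74
pH = 14.00 - 2.74 = 11.26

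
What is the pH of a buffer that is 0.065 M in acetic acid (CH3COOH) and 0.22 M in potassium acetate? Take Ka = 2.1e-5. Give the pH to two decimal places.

pH = 5.21

pKa = −log(2.1 × 10^-5) = 4.678
pH = pKa + log([A⁻]/[HA]) = 4.678 + log(0.22/0.065)
pH = 4.678 + (+0.530) = 5.21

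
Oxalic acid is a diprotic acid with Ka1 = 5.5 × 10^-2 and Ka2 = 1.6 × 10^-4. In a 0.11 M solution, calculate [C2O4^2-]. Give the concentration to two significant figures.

1.6 × 10^-4 M

First ionization gives [H+] ≈ [HC2O4-] = 5.50 × 10^-2 M.
Second step: Ka2 = [H+][C2O4^2-]/[HC2O4-] ≈ [C2O4^2-] (since [H+] ≈ [HC2O4-]).
So [C2O4^2-] ≈ Ka2.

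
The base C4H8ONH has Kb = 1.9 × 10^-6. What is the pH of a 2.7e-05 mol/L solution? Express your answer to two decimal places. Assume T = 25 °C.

C4H8ONH + H2O ⇌ C4H8ONH2+ + OH-
Kb = [OH-]²/(2.7e-05 − [OH-]) = 1.9 × 10^-6
Here C₀/Kb ≈ 14.2, so the small-[OH-] approximation fails. Use the quadratic:
[OH-] = (−Kb + √(Kb² + 4·Kb·C₀))/2 = 6.28 × 10^-6 M
pOH = 5.20, so pH = 14.00 − pOH = 8.80

pH = 8.80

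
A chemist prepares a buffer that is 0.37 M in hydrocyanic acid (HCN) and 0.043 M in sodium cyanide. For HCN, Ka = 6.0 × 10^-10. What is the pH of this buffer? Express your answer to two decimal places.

pKa = −log(6.0 × 10^-10) = 9.222
Using pH = pKa + log([base]/[acid]) with [base]/[acid] = 0.043/0.37:
pH = 9.222 + (-0.935) = 8.29

pH = 8.29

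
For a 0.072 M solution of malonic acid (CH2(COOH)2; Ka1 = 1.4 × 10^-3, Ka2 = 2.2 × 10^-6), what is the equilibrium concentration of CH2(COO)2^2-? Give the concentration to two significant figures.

First ionization gives [H+] ≈ [CH2(COOH)COO-] = 9.36 × 10^-3 M.
Second step: Ka2 = [H+][CH2(COO)2^2-]/[CH2(COOH)COO-] ≈ [CH2(COO)2^2-] (since [H+] ≈ [CH2(COOH)COO-]).
So [CH2(COO)2^2-] ≈ Ka2.

2.2 × 10^-6 M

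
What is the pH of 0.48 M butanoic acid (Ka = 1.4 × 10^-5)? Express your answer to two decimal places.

CH3(CH2)2COOH ⇌ CH3(CH2)2COO- + H+
Let x = [H+] at equilibrium. Ka = x²/(0.48 − x).
Since Ka ≪ C₀, x ≈ √(Ka·C₀) = 2.59 × 10^-3 M.
Check: 0.54% ionized — well under 5%, approximation valid.
pH = −log(2.59 × 10^-3) = 2.59

pH = 2.59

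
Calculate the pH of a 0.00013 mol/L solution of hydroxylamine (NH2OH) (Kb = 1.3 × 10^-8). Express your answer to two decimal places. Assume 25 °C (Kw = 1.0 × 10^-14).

pH = 8.11

NH2OH + H2O ⇌ NH3OH+ + OH-
Kb = x²/(0.00013 − x) = 1.3 × 10^-8
Neglecting x in the denominator: x = √(1.3 × 10^-8 × 0.00013) = 1.30 × 10^-6 M
pOH = 5.89, so pH = 14.00 − pOH = 8.11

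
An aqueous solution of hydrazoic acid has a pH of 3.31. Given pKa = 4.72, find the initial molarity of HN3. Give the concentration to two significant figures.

[H+] = 10^(-3.31) = 4.90 × 10^-4 M = x
Ka = 10^(−4.72) = 1.91 × 10^-5
Ka = x²/(C₀ − x) ⇒ C₀ = x + x²/Ka
C₀ = 4.90 × 10^-4 + (4.90 × 10^-4)²/(1.91 × 10^-5) = 1.31 × 10^-2 M

C₀ = 1.3 × 10^-2 M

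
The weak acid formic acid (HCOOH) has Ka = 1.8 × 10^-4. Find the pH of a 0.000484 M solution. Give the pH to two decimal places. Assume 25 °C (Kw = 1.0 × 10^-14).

pH = 3.66

HCOOH ⇌ HCOO- + H+
Ka = [H+]²/(0.000484 − [H+]) = 1.8 × 10^-4
Here C₀/Ka ≈ 2.69, so the small-[H+] approximation fails. Use the quadratic:
[H+] = [−0.00018 + √(0.00018² + 3.48e-07)]/2 = 2.19 × 10^-4 M
pH = −log(2.19 × 10^-4) = 3.66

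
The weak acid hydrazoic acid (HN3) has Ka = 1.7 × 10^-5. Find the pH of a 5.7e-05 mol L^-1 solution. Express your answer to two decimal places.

pH = 4.62

HN3 ⇌ N3- + H+
Ka = [H+]²/(5.7e-05 − [H+]) = 1.7 × 10^-5
Here C₀/Ka ≈ 3.35, so the small-[H+] approximation fails. Use the quadratic:
[H+] = [−1.7e-05 + √(1.7e-05² + 3.88e-09)]/2 = 2.38 × 10^-5 M
pH = −log(2.38 × 10^-5) = 4.62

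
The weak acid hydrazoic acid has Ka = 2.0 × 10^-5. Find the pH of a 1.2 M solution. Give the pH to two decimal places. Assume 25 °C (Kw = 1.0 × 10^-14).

pH = 2.31

HN3 ⇌ N3- + H+
Ka = [H+]²/(1.2 − [H+]) = 2.0 × 10^-5
Assume [H+] ≪ 1.2: [H+] ≈ √(2.0 × 10^-5 × 1.2) = 4.90 × 10^-3 M
pH = −log(4.90 × 10^-3) = 2.31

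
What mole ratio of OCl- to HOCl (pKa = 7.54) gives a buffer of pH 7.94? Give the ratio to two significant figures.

ratio = 2.5

pH = pKa + log(r) ⇒ log(r) = 7.94 − 7.54 = +0.40
r = [OCl-]/[HOCl] = 10^(+0.40) = 2.51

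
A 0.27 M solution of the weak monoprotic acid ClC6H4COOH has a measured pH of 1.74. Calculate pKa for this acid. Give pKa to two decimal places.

pKa = 2.88

[H+] = 10^(-1.74) = 1.82 × 10^-2 M
At equilibrium [HA] = 0.27 − 1.82 × 10^-2 = 2.52 × 10^-1 M
Ka = [H+][A-]/[HA] = (1.82 × 10^-2)² / 2.52 × 10^-1 = 1.31 × 10^-3
pKa = -log(1.31 × 10^-3) = 2.88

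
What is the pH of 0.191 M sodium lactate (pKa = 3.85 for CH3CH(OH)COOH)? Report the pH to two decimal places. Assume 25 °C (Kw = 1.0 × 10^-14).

CH3CH(OH)COO- is the conjugate base of the weak acid CH3CH(OH)COOH.
Ka = 10^(−3.85) = 1.41 × 10^-4
Kb = Kw/Ka = 1.0×10^-14 / 1.41 × 10^-4 = 7.09 × 10^-11
From the ICE table, Kb = [OH-]²/(0.191 − [OH-]) = 7.09 × 10^-11.
Neglecting [OH-] in the denominator: [OH-] = √(7.09 × 10^-11 × 0.191) = 3.68 × 10^-6 M
pOH = −log(3.68 × 10^-6) = 5.43; pH = 14.00 − 5.43 = 8.57

pH = 8.57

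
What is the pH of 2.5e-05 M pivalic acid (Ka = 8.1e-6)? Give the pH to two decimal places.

(CH3)3CCOOH ⇌ (CH3)3CCOO- + H+
Let x = [H+] at equilibrium. Ka = x²/(2.5e-05 − x).
Here C₀/Ka ≈ 3.09, so the small-x approximation fails. Use the quadratic:
x = [−8.1e-06 + √(8.1e-06² + 8.1e-10)]/2 = 1.07 × 10^-5 M
pH = −log(1.07 × 10^-5) = 4.97

pH = 4.97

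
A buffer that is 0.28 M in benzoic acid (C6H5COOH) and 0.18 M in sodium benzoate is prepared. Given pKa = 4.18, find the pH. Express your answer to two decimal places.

Henderson–Hasselbalch: pH = pKa + log([C6H5COO-]/[C6H5COOH]) = 4.18 + log(0.18/0.28)
pH = 4.18 + (-0.192) = 3.99

pH = 3.99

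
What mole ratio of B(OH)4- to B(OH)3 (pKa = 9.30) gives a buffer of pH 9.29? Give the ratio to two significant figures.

pH = pKa + log(r) ⇒ log(r) = 9.29 − 9.30 = -0.01
r = [B(OH)4-]/[B(OH)3] = 10^(-0.01) = 0.977

ratio = 0.98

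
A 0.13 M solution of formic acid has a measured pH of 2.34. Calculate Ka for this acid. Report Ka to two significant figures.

Ka = 1.7 × 10^-4

[H+] = 10^(-2.34) = 4.57 × 10^-3 M
At equilibrium [HA] = 0.13 − 4.57 × 10^-3 = 1.25 × 10^-1 M
Ka = [H+][A-]/[HA] = (4.57 × 10^-3)² / 1.25 × 10^-1 = 1.7 × 10^-4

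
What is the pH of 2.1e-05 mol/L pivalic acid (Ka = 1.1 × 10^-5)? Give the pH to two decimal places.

(CH3)3CCOOH ⇌ (CH3)3CCOO- + H+
From the ICE table, Ka = [H+]²/(2.1e-05 − [H+]) = 1.1 × 10^-5.
Here C₀/Ka ≈ 1.91, so the small-[H+] approximation fails. Use the quadratic:
[H+] = (−Ka + √(Ka² + 4·Ka·C₀))/2 = 1.07 × 10^-5 M
pH = −log[H+] = −log(1.07 × 10^-5) = 4.97

pH = 4.97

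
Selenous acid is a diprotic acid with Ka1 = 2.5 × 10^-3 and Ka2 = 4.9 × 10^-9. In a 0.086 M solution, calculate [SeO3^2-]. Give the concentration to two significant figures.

4.9 × 10^-9 M

First ionization gives [H+] ≈ [HSeO3-] = 1.35 × 10^-2 M.
Second step: Ka2 = [H+][SeO3^2-]/[HSeO3-] ≈ [SeO3^2-] (since [H+] ≈ [HSeO3-]).
So [SeO3^2-] ≈ Ka2.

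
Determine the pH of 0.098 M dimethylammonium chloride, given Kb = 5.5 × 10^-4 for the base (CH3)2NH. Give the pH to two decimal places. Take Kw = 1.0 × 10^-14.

pH = 5.87

(CH3)2NH2+ is the conjugate acid of the weak base (CH3)2NH.
Ka = Kw/Kb = 1.0×10^-14 / 5.5 × 10^-4 = 1.82 × 10^-11
Let x = [H+] at equilibrium. Ka = x²/(0.098 − x).
Since Ka ≪ C₀, x ≈ √(Ka·C₀) = 1.34 × 10^-6 M.
pH = −log[H+] = −log(1.34 × 10^-6) = 5.87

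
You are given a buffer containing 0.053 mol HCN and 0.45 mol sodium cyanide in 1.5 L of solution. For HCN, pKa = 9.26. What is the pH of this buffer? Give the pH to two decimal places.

pH = 10.19

Henderson–Hasselbalch: pH = pKa + log([CN-]/[HCN]) = 9.26 + log(0.45/0.053)
pH = 9.26 + (+0.929) = 10.19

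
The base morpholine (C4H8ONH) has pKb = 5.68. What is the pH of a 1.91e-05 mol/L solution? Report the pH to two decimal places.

pH = 8.73

C4H8ONH + H2O ⇌ C4H8ONH2+ + OH-
Kb = 10^(−5.68) = 2.09 × 10^-6
Kb = x²/(1.91e-05 − x) = 2.09 × 10^-6
x is not negligible relative to C₀; solve x² + 2.09e-06·x − 3.99e-11 = 0.
x = [−2.09e-06 + √(2.09e-06² + 1.6e-10)]/2 = 5.36 × 10^-6 M
pOH = −log(5.36 × 10^-6) = 5.27; pH = 14.00 − 5.27 = 8.73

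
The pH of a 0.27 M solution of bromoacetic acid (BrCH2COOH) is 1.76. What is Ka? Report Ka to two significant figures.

Ka = 1.2 × 10^-3

[H+] = 10^(-1.76) = 1.74 × 10^-2 M
At equilibrium [HA] = 0.27 − 1.74 × 10^-2 = 2.53 × 10^-1 M
Ka = [H+][A-]/[HA] = (1.74 × 10^-2)² / 2.53 × 10^-1 = 1.2 × 10^-3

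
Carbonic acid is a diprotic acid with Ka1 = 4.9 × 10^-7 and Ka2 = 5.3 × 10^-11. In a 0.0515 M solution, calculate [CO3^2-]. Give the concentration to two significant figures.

5.3 × 10^-11 M

First ionization gives [H+] ≈ [HCO3-] = 1.59 × 10^-4 M.
Second step: Ka2 = [H+][CO3^2-]/[HCO3-] ≈ [CO3^2-] (since [H+] ≈ [HCO3-]).
So [CO3^2-] ≈ Ka2.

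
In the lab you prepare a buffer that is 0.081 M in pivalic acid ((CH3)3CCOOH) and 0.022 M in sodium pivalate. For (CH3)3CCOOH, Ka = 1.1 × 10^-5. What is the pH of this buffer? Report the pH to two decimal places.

pH = 4.39

pKa = −log(1.1 × 10^-5) = 4.959
Using pH = pKa + log([base]/[acid]) with [base]/[acid] = 0.022/0.081:
pH = 4.959 + (-0.566) = 4.39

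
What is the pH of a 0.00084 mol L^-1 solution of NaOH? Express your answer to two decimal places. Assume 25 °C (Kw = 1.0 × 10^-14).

NaOH is a strong base; [OH-] = 0.00084 M.
pOH = -log(0.00084) = 3.08
pH = 14.00 - 3.08 = 10.92

pH = 10.92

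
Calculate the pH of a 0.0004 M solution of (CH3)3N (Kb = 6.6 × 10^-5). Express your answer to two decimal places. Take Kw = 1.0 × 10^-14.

pH = 10.12

(CH3)3N + H2O ⇌ (CH3)3NH+ + OH-
Let x = [OH-] at equilibrium. Kb = x²/(0.0004 − x).
x is not negligible relative to C₀; solve x² + 6.6e-05·x − 2.64e-08 = 0.
x = [−6.6e-05 + √(6.6e-05² + 1.06e-07)]/2 = 1.33 × 10^-4 M
pOH = 3.88, so pH = 14.00 − pOH = 10.12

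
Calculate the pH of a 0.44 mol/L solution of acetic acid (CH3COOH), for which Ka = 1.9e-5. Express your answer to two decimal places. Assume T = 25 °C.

pH = 2.54

CH3COOH ⇌ CH3COO- + H+
Let x = [H+] at equilibrium. Ka = x²/(0.44 − x).
Neglecting x in the denominator: x = √(1.9 × 10^-5 × 0.44) = 2.89 × 10^-3 M
Check: 0.66% ionized — well under 5%, approximation valid.
pH = −log(2.89 × 10^-3) = 2.54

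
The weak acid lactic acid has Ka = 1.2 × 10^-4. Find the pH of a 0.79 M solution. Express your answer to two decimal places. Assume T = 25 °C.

CH3CH(OH)COOH ⇌ CH3CH(OH)COO- + H+
Ka = x²/(0.79 − x) = 1.2 × 10^-4
Assume x ≪ 0.79: x ≈ √(1.2 × 10^-4 × 0.79) = 9.74 × 10^-3 M
Check: 1.2% ionized — well under 5%, approximation valid.
pH = −log(9.74 × 10^-3) = 2.01

pH = 2.01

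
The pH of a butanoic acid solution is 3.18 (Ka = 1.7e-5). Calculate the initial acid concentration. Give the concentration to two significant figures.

[H+] = 10^(-3.18) = 6.61 × 10^-4 M = x
Ka = x²/(C₀ − x) ⇒ C₀ = x + x²/Ka
C₀ = 6.61 × 10^-4 + (6.61 × 10^-4)²/(1.7 × 10^-5) = 2.64 × 10^-2 M

C₀ = 2.6 × 10^-2 M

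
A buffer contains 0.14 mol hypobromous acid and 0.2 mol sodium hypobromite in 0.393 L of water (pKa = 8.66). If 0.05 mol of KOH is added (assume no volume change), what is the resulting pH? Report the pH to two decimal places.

After neutralization: n(HOBr) = 0.09 mol, n(OBr-) = 0.25 mol.
pH = pKa + log([A⁻]/[HA]) = 8.66 + log(0.25/0.09) = 8.66 +0.444

pH = 9.10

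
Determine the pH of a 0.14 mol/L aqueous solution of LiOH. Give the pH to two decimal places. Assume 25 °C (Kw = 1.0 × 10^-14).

LiOH is a strong base; [OH-] = 0.14 M.
pOH = -log(0.14) = 0.85
pH = 14.00 - 0.85 = 13.15

pH = 13.15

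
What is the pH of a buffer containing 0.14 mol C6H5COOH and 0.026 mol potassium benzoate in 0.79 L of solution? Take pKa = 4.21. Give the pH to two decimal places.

pH = pKa + log([A⁻]/[HA]) = 4.21 + log(0.026/0.14)
pH = 4.21 + (-0.731) = 3.48

pH = 3.48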